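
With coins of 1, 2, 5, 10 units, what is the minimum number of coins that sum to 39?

Greedy: take as many of the largest coin as possible, then repeat with the remainder.
39 − 3×10→9 − 1×5→4 − 2×2→0
Total coins = 3 + 1 + 2 = 6

6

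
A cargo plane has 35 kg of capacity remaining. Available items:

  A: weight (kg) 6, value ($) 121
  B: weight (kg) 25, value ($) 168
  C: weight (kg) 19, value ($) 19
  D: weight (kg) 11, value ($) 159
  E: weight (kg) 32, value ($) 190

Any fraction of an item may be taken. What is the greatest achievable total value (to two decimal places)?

400.96

Sort by value per unit weight and fill in that order.
Ratios (sorted): A 20.17, D 14.45, B 6.72, E 5.94, C 1.00
take A (6 @ 121); take D (11 @ 159); take 18/25 of B → 120.96. Capacity used 35/35.
Total value = 400.96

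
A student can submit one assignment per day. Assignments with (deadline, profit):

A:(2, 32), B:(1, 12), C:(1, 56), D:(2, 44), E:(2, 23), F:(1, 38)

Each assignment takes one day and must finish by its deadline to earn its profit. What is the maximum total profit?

By profit: C(d1,56), D(d2,44), F(d1,38), A(d2,32), E(d2,23), B(d1,12)
C→slot 1; D→slot 2; F skipped; A skipped; E skipped; B skipped.
Profit = 56 + 44 = 100

100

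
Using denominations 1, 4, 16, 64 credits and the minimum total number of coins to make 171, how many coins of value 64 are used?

2

171 = 2×64 + 2×16 + 2×4 + 3×1
Count of 64: 2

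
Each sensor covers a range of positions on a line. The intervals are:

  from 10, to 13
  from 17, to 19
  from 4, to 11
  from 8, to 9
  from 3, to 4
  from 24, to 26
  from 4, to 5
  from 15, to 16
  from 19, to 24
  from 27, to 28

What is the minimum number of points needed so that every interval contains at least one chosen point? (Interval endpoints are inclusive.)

7

Sort by right endpoint; whenever an interval is uncovered, place a point at its right end.
By right end: [3,4]  [4,5]  [8,9]  [4,11]  [10,13]  [15,16]  [17,19]  [19,24]  [24,26]  [27,28]
[3,4] uncovered → point at 4; [8,9] uncovered → point at 9; [10,13] uncovered → point at 13; [15,16] uncovered → point at 16; [17,19] uncovered → point at 19; [24,26] uncovered → point at 26; [27,28] uncovered → point at 28.
Points: 4, 9, 13, 16, 19, 26, 28 (7 total).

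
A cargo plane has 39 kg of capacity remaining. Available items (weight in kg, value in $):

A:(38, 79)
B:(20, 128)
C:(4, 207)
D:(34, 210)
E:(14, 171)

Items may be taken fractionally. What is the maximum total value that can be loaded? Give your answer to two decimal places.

Sort by value per unit weight and fill in that order.
Ratios (sorted): C 51.75, E 12.21, B 6.40, D 6.18, A 2.08
take C (4 @ 207); take E (14 @ 171); take B (20 @ 128); take 1/34 of D → 6.18. Capacity used 39/39.
Total value = 512.18

512.18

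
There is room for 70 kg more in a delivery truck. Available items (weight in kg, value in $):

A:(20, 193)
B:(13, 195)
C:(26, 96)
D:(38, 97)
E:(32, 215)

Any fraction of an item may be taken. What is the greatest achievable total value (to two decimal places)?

Order: B (195/13=15.00) > A (193/20=9.65) > E (215/32=6.72) > C (96/26=3.69) > D (97/38=2.55)
Fill: take B (13 @ 195) → take A (20 @ 193) → take E (32 @ 215) → take 5/26 of C → 18.46; 70/70 used.
Total value = 621.46

621.46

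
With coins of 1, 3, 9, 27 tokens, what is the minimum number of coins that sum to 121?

Use the largest denomination that fits, subtract, and repeat.
121 = 4×27 + 1×9 + 1×3 + 1×1
Total coins = 4 + 1 + 1 + 1 = 7

7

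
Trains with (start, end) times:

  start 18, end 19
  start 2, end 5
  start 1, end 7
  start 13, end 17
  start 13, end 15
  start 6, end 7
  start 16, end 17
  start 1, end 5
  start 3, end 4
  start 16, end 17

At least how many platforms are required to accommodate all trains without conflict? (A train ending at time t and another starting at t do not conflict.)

4

Events (time:±→running): 1:+→1 1:+→2 2:+→3 3:+→4 … peak 4.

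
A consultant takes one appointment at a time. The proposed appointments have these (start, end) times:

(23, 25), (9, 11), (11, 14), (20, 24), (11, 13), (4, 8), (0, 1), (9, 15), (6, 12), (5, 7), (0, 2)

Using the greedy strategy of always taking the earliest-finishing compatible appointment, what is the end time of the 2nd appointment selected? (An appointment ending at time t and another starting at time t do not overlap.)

Sorted by end: (0,1)  (0,2)  (5,7)  (4,8)  (9,11)  (6,12)  (11,13)  (11,14)  (9,15)  (20,24)  (23,25)
take (0,1); take (5,7); take (9,11); skip (6,12); take (11,13); skip (9,15); take (20,24).
Selected: (0,1) (5,7) (9,11) (11,13) (20,24)

7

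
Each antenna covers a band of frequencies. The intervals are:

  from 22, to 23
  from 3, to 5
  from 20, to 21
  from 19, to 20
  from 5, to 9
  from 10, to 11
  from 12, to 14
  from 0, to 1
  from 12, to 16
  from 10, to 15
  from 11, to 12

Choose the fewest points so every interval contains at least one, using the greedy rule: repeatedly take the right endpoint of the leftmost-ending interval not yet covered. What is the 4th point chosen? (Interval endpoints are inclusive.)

14

By right end: [0,1]  [3,5]  [5,9]  [10,11]  [11,12]  [12,14]  [10,15]  [12,16]  [19,20]  [20,21]  [22,23]
[0,1] uncovered → point at 1; [3,5] uncovered → point at 5; [10,11] uncovered → point at 11; [12,14] uncovered → point at 14; [19,20] uncovered → point at 20; [22,23] uncovered → point at 23.
Points: 1, 5, 11, 14, 20, 23 (6 total).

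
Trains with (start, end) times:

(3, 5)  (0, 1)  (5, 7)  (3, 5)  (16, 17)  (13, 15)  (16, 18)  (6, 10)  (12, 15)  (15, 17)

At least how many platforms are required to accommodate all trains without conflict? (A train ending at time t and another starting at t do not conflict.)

3

Count concurrent intervals with a sweep; the peak is the room count.
Events (time:±→running): 0:+→1 1:-→0 3:+→1 3:+→2 5:-→1 5:-→0 5:+→1 6:+→2 7:-→1 10:-→0 12:+→1 13:+→2 15:-→1 15:-→0 15:+→1 16:+→2 16:+→3 … peak 3.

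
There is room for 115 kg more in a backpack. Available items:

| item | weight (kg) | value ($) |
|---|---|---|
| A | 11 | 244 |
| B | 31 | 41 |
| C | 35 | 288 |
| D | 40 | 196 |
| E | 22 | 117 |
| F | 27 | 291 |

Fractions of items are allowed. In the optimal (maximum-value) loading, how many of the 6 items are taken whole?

Sort by value per unit weight and fill in that order.
Order: A (244/11=22.18) > F (291/27=10.78) > C (288/35=8.23) > E (117/22=5.32) > D (196/40=4.90) > B (41/31=1.32)
Fill: take A (11 @ 244) → take F (27 @ 291) → take C (35 @ 288) → take E (22 @ 117) → take 20/40 of D → 98.00; 115/115 used.
4 item(s) taken whole; one partial (take 20/40 of D).

4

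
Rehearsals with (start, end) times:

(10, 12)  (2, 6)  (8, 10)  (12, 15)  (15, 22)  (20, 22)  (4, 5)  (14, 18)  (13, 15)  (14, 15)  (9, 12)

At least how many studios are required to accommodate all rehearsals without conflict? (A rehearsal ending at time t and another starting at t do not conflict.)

The answer is the maximum number of intervals overlapping at any instant.
Events (time:±→running): 2:+→1 4:+→2 5:-→1 6:-→0 8:+→1 9:+→2 10:-→1 10:+→2 12:-→1 12:-→0 12:+→1 13:+→2 14:+→3 14:+→4 … peak 4.

4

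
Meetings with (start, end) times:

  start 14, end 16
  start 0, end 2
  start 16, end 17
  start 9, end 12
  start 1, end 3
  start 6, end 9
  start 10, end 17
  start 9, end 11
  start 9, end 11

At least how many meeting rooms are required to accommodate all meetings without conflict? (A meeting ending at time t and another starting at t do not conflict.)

The answer is the maximum number of intervals overlapping at any instant.
Events (time:±→running): 0:+→1 1:+→2 2:-→1 3:-→0 6:+→1 9:-→0 9:+→1 9:+→2 9:+→3 10:+→4 … peak 4.

4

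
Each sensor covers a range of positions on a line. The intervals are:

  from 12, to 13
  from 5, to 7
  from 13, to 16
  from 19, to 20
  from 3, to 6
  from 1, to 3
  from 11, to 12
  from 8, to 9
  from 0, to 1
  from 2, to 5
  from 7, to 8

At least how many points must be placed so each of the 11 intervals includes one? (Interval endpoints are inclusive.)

6

Sort by right endpoint; whenever an interval is uncovered, place a point at its right end.
By right end: [0,1]  [1,3]  [2,5]  [3,6]  [5,7]  [7,8]  [8,9]  [11,12]  [12,13]  [13,16]  [19,20]
[0,1] uncovered → point at 1; [2,5] uncovered → point at 5; [7,8] uncovered → point at 8; [11,12] uncovered → point at 12; [13,16] uncovered → point at 16; [19,20] uncovered → point at 20.
Points: 1, 5, 8, 12, 16, 20 (6 total).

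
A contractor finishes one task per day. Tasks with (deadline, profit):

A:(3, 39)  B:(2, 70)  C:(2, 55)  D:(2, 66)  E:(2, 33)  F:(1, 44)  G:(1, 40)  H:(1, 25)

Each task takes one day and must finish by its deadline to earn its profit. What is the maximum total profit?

Take jobs in profit order; each goes to the latest open slot no later than its deadline.
Profit order: B=70 D=66 C=55 F=44 G=40 A=39 E=33 H=25
Assign: B→slot 2, D→slot 1, C skipped, F skipped, G skipped, A→slot 3, E skipped, H skipped.
Slots: [1:D] [2:B] [3:A]
Profit = 66 + 70 + 39 = 175

175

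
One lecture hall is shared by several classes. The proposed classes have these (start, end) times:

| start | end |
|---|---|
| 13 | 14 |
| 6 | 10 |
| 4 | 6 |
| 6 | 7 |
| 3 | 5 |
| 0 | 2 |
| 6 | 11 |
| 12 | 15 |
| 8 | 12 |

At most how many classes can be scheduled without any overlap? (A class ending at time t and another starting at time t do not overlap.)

Sort by end time and greedily take each interval whose start is ≥ the last chosen end.
Sorted by end: (0,2)  (3,5)  (4,6)  (6,7)  (6,10)  (6,11)  (8,12)  (13,14)  (12,15)
take (0,2); take (3,5); take (6,7); skip (6,10); take (8,12); take (13,14); skip (12,15).
Selected 5 classes.

5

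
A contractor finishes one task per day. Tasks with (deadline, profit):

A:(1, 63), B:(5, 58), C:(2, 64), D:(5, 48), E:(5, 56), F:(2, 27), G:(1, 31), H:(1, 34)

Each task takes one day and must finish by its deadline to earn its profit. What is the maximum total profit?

Sort by profit descending; place each in the latest free slot ≤ its deadline.
By profit: C(d2,64), A(d1,63), B(d5,58), E(d5,56), D(d5,48), H(d1,34), G(d1,31), F(d2,27)
C→slot 2; A→slot 1; B→slot 5; E→slot 4; D→slot 3; H skipped; G skipped; F skipped.
Profit = 63 + 64 + 48 + 56 + 58 = 289

289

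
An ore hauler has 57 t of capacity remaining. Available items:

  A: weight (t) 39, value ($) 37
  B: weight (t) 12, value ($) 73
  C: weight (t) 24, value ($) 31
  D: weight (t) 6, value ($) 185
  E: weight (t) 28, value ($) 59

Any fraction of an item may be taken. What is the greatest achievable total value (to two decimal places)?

331.21

Ratios (sorted): D 30.83, B 6.08, E 2.11, C 1.29, A 0.95
take D (6 @ 185); take B (12 @ 73); take E (28 @ 59); take 11/24 of C → 14.21. Capacity used 57/57.
Total value = 331.21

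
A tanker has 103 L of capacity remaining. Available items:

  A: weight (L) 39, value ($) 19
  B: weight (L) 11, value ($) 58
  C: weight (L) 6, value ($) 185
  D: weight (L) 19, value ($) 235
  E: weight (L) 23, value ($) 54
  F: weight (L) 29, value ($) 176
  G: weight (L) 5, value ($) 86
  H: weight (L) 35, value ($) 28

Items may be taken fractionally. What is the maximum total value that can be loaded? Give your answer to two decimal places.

802.00

Greedy by value/weight ratio, highest first.
Order: C (185/6=30.83) > G (86/5=17.20) > D (235/19=12.37) > F (176/29=6.07) > B (58/11=5.27) > E (54/23=2.35) > H (28/35=0.80) > A (19/39=0.49)
Fill: take C (6 @ 185) → take G (5 @ 86) → take D (19 @ 235) → take F (29 @ 176) → take B (11 @ 58) → take E (23 @ 54) → take 10/35 of H → 8.00; 103/103 used.
Total value = 802.00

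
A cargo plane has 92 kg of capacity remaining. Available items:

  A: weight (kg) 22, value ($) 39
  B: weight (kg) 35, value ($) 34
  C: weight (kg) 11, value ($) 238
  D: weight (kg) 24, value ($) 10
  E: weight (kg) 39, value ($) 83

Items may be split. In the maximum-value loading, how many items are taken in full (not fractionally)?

3

Sort by value per unit weight and fill in that order.
Ratios (sorted): C 21.64, E 2.13, A 1.77, B 0.97, D 0.42
take C (11 @ 238); take E (39 @ 83); take A (22 @ 39); take 20/35 of B → 19.43. Capacity used 92/92.
3 item(s) taken whole; one partial (take 20/35 of B).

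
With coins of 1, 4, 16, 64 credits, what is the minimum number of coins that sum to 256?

4

256 = 4×64
Total coins = 4 = 4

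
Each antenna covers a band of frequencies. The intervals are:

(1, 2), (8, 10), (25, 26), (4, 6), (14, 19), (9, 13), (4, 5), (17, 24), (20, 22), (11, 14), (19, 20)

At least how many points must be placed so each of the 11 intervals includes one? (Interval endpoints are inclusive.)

6

Sort by right endpoint; whenever an interval is uncovered, place a point at its right end.
Sorted: [1,2] [4,5] [4,6] [8,10] [9,13] [11,14] [14,19] [19,20] [20,22] [17,24] [25,26]
{[1,2]} hit by 2; {[4,5],[4,6]} hit by 5; {[8,10],[9,13]} hit by 10; {[11,14],[14,19]} hit by 14; {[19,20],[20,22],[17,24]} hit by 20; {[25,26]} hit by 26.
Points: 2, 5, 10, 14, 20, 26 (6 total).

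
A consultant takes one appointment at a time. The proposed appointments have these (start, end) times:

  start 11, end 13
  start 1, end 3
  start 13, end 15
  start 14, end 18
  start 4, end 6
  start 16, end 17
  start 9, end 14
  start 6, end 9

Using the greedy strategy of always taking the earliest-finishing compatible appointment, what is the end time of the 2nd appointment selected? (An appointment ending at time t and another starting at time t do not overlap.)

6

By end time: (1,3), (4,6), (6,9), (11,13), (9,14), (13,15), (16,17), (14,18).
Pick (1,3); next start ≥ 3 → (4,6); next start ≥ 6 → (6,9); next start ≥ 9 → (11,13); next start ≥ 13 → (13,15); next start ≥ 15 → (16,17).
Selected: (1,3) (4,6) (6,9) (11,13) (13,15) (16,17)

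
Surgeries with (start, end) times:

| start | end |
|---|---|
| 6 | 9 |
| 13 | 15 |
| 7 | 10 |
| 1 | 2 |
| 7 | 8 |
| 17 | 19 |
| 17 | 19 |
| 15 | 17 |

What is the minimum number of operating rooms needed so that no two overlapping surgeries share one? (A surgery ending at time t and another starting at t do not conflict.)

3

Count concurrent intervals with a sweep; the peak is the room count.
starts: [1, 6, 7, 7, 13, 15, 17, 17]
ends:   [2, 8, 9, 10, 15, 17, 19, 19]
s1→1 e2→0 s6→1 s7→2 s7→3  — peak 3.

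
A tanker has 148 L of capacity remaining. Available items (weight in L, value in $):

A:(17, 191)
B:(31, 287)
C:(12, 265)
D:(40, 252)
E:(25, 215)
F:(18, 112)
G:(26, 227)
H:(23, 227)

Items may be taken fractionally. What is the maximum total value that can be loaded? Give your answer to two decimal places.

Order: C (265/12=22.08) > A (191/17=11.24) > H (227/23=9.87) > B (287/31=9.26) > G (227/26=8.73) > E (215/25=8.60) > D (252/40=6.30) > F (112/18=6.22)
Fill: take C (12 @ 265) → take A (17 @ 191) → take H (23 @ 227) → take B (31 @ 287) → take G (26 @ 227) → take E (25 @ 215) → take 14/40 of D → 88.20; 148/148 used.
Total value = 1500.20

1500.20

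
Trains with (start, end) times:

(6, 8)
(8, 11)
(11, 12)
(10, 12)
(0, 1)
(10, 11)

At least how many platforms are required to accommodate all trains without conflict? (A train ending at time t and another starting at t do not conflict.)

3

The answer is the maximum number of intervals overlapping at any instant.
starts: [0, 6, 8, 10, 10, 11]
ends:   [1, 8, 11, 11, 12, 12]
s0→1 e1→0 s6→1 e8→0 s8→1 s10→2 s10→3  — peak 3.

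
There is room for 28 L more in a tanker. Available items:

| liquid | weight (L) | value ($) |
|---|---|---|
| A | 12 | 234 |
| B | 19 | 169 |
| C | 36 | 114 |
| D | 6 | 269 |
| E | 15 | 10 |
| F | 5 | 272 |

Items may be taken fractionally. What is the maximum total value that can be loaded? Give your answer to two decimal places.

819.47

Greedy by value/weight ratio, highest first.
Ratios (sorted): F 54.40, D 44.83, A 19.50, B 8.89, C 3.17, E 0.67
take F (5 @ 272); take D (6 @ 269); take A (12 @ 234); take 5/19 of B → 44.47. Capacity used 28/28.
Total value = 819.47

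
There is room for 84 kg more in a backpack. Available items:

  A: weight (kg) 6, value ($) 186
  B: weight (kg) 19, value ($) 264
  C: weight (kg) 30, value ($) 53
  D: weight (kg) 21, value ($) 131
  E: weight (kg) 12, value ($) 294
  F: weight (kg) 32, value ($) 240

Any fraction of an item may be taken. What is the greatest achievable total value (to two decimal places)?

1077.57

Sort by value per unit weight and fill in that order.
Ratios (sorted): A 31.00, E 24.50, B 13.89, F 7.50, D 6.24, C 1.77
take A (6 @ 186); take E (12 @ 294); take B (19 @ 264); take F (32 @ 240); take 15/21 of D → 93.57. Capacity used 84/84.
Total value = 1077.57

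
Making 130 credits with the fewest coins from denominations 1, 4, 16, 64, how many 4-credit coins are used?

130 = 2×64 + 2×1
Count of 4: 0

0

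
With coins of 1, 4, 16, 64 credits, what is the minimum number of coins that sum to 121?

7

121 = 1×64 + 3×16 + 2×4 + 1×1
Total coins = 1 + 3 + 2 + 1 = 7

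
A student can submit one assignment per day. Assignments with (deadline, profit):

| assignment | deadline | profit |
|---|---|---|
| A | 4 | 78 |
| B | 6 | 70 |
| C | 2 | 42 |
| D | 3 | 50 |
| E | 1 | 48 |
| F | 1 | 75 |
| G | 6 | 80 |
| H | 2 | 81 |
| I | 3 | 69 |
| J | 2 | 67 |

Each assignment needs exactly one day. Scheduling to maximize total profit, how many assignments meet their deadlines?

Take jobs in profit order; each goes to the latest open slot no later than its deadline.
By profit: H(d2,81), G(d6,80), A(d4,78), F(d1,75), B(d6,70), I(d3,69), J(d2,67), D(d3,50), E(d1,48), C(d2,42)
H→slot 2; G→slot 6; A→slot 4; F→slot 1; B→slot 5; I→slot 3; J skipped; D skipped; E skipped; C skipped.
6 of 10 scheduled.

6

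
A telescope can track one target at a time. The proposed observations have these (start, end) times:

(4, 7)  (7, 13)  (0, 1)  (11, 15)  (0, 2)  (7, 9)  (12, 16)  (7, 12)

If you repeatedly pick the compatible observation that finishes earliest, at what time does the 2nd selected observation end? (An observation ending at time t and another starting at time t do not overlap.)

By end time: (0,1), (0,2), (4,7), (7,9), (7,12), (7,13), (11,15), (12,16).
Pick (0,1); next start ≥ 1 → (4,7); next start ≥ 7 → (7,9); next start ≥ 9 → (11,15).
Selected: (0,1) (4,7) (7,9) (11,15)

7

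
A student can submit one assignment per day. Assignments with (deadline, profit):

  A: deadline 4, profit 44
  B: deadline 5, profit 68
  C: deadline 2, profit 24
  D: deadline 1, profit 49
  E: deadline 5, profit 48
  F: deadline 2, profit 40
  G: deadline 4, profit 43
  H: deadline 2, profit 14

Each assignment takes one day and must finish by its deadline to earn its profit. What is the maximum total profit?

252

By profit: B(d5,68), D(d1,49), E(d5,48), A(d4,44), G(d4,43), F(d2,40), C(d2,24), H(d2,14)
B→slot 5; D→slot 1; E→slot 4; A→slot 3; G→slot 2; F skipped; C skipped; H skipped.
Profit = 49 + 43 + 44 + 48 + 68 = 252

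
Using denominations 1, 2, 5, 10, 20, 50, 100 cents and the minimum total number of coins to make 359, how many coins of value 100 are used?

359 − 3×100→59 − 1×50→9 − 1×5→4 − 2×2→0
Count of 100: 3

3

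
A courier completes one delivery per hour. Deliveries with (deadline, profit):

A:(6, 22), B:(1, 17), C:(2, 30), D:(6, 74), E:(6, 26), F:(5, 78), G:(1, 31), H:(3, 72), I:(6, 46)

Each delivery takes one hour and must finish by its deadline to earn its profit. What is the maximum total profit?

331

Profit order: F=78 D=74 H=72 I=46 G=31 C=30 E=26 A=22 B=17
Assign: F→slot 5, D→slot 6, H→slot 3, I→slot 4, G→slot 1, C→slot 2, E skipped, A skipped, B skipped.
Slots: [1:G] [2:C] [3:H] [4:I] [5:F] [6:D]
Profit = 31 + 30 + 72 + 46 + 78 + 74 = 331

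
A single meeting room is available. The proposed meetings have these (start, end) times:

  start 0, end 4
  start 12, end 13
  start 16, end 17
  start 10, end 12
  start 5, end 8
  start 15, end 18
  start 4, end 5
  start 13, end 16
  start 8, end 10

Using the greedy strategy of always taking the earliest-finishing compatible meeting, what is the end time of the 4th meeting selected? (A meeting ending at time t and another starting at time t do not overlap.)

By end time: (0,4), (4,5), (5,8), (8,10), (10,12), (12,13), (13,16), (16,17), (15,18).
Pick (0,4); next start ≥ 4 → (4,5); next start ≥ 5 → (5,8); next start ≥ 8 → (8,10); next start ≥ 10 → (10,12); next start ≥ 12 → (12,13); next start ≥ 13 → (13,16); next start ≥ 16 → (16,17).
Selected: (0,4) (4,5) (5,8) (8,10) (10,12) (12,13) (13,16) (16,17)

10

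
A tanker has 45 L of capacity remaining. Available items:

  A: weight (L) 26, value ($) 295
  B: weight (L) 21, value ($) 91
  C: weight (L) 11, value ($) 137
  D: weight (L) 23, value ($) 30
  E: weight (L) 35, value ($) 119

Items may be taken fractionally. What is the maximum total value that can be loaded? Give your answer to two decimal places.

Order: C (137/11=12.45) > A (295/26=11.35) > B (91/21=4.33) > E (119/35=3.40) > D (30/23=1.30)
Fill: take C (11 @ 137) → take A (26 @ 295) → take 8/21 of B → 34.67; 45/45 used.
Total value = 466.67

466.67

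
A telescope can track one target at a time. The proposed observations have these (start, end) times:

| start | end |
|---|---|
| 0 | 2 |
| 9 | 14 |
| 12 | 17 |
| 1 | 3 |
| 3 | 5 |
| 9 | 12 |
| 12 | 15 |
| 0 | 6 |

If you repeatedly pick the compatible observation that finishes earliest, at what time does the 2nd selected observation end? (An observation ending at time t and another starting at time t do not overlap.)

5

Sorted by end: (0,2)  (1,3)  (3,5)  (0,6)  (9,12)  (9,14)  (12,15)  (12,17)
take (0,2); take (3,5); skip (0,6); take (9,12); skip (9,14); take (12,15).
Selected: (0,2) (3,5) (9,12) (12,15)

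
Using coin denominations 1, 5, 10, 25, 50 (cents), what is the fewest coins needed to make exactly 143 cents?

8

143 = 2×50 + 1×25 + 1×10 + 1×5 + 3×1
Total coins = 2 + 1 + 1 + 1 + 3 = 8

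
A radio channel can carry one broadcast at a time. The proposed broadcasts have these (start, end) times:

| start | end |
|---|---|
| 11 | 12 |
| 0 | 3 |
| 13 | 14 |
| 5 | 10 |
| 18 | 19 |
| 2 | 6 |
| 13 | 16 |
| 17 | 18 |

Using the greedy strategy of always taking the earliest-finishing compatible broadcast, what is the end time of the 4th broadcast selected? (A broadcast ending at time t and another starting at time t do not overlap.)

Greedy by earliest finish: after sorting by end time, pick each interval compatible with the last pick.
By end time: (0,3), (2,6), (5,10), (11,12), (13,14), (13,16), (17,18), (18,19).
Pick (0,3); next start ≥ 3 → (5,10); next start ≥ 10 → (11,12); next start ≥ 12 → (13,14); next start ≥ 14 → (17,18); next start ≥ 18 → (18,19).
Selected: (0,3) (5,10) (11,12) (13,14) (17,18) (18,19)

14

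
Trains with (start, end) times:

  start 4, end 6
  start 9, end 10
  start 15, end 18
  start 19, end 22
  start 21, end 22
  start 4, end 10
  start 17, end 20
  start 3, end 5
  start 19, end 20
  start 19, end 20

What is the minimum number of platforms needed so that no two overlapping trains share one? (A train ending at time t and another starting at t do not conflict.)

4

The answer is the maximum number of intervals overlapping at any instant.
Events (time:±→running): 3:+→1 4:+→2 4:+→3 5:-→2 6:-→1 9:+→2 10:-→1 10:-→0 15:+→1 17:+→2 18:-→1 19:+→2 19:+→3 19:+→4 … peak 4.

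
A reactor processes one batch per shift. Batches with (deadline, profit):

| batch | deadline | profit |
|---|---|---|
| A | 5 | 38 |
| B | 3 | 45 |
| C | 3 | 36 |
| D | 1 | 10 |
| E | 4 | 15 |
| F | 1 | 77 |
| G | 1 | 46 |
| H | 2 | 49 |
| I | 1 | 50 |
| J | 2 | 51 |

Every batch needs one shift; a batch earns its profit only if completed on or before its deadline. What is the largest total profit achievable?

Sort by profit descending; place each in the latest free slot ≤ its deadline.
By profit: F(d1,77), J(d2,51), I(d1,50), H(d2,49), G(d1,46), B(d3,45), A(d5,38), C(d3,36), E(d4,15), D(d1,10)
F→slot 1; J→slot 2; I skipped; H skipped; G skipped; B→slot 3; A→slot 5; C skipped; E→slot 4; D skipped.
Profit = 77 + 51 + 45 + 15 + 38 = 226

226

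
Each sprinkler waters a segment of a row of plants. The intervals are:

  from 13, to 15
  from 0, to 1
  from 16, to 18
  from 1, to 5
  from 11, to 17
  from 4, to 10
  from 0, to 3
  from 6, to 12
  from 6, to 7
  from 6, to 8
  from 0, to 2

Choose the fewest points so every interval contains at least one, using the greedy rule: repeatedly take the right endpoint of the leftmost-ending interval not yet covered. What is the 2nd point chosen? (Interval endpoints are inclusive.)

Sort by right endpoint; whenever an interval is uncovered, place a point at its right end.
By right end: [0,1]  [0,2]  [0,3]  [1,5]  [6,7]  [6,8]  [4,10]  [6,12]  [13,15]  [11,17]  [16,18]
[0,1] uncovered → point at 1; [6,7] uncovered → point at 7; [13,15] uncovered → point at 15; [16,18] uncovered → point at 18.
Points: 1, 7, 15, 18 (4 total).

7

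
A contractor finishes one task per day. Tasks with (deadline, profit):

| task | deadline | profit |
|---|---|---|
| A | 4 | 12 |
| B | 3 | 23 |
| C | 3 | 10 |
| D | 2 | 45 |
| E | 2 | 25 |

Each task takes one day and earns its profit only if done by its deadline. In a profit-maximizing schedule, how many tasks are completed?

4

Profit order: D=45 E=25 B=23 A=12 C=10
Assign: D→slot 2, E→slot 1, B→slot 3, A→slot 4, C skipped.
Slots: [1:E] [2:D] [3:B] [4:A]
4 of 5 scheduled.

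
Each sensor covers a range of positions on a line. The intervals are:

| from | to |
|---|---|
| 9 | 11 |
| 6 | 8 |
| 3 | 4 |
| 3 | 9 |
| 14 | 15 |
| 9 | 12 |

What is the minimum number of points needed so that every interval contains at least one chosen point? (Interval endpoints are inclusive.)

Sorted: [3,4] [6,8] [3,9] [9,11] [9,12] [14,15]
{[3,4]} hit by 4; {[6,8],[3,9]} hit by 8; {[9,11],[9,12]} hit by 11; {[14,15]} hit by 15.
Points: 4, 8, 11, 15 (4 total).

4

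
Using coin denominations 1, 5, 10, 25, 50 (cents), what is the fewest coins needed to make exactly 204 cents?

8

Greedy: take as many of the largest coin as possible, then repeat with the remainder.
204 − 4×50→4 − 4×1→0
Total coins = 4 + 4 = 8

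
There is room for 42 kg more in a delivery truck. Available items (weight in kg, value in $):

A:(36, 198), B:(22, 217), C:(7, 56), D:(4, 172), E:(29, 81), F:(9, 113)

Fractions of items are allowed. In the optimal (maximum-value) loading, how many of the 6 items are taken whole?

Order: D (172/4=43.00) > F (113/9=12.56) > B (217/22=9.86) > C (56/7=8.00) > A (198/36=5.50) > E (81/29=2.79)
Fill: take D (4 @ 172) → take F (9 @ 113) → take B (22 @ 217) → take C (7 @ 56); 42/42 used.
4 item(s) taken whole.

4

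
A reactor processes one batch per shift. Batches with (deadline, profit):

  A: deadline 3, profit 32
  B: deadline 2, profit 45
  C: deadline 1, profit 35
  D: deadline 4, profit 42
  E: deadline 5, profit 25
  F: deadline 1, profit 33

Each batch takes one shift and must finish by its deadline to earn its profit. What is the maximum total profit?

179

Sort by profit descending; place each in the latest free slot ≤ its deadline.
By profit: B(d2,45), D(d4,42), C(d1,35), F(d1,33), A(d3,32), E(d5,25)
B→slot 2; D→slot 4; C→slot 1; F skipped; A→slot 3; E→slot 5.
Profit = 35 + 45 + 32 + 42 + 25 = 179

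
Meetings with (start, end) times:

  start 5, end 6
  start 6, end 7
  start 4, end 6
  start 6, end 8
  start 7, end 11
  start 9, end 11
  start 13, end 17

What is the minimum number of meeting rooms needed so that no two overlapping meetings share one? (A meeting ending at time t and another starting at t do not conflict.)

2

The answer is the maximum number of intervals overlapping at any instant.
Events (time:±→running): 4:+→1 5:+→2 … peak 2.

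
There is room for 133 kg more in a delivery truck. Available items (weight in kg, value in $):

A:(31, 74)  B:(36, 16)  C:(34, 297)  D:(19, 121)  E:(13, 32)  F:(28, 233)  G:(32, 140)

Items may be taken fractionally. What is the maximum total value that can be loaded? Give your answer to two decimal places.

839.71

Ratios (sorted): C 8.74, F 8.32, D 6.37, G 4.38, E 2.46, A 2.39, B 0.44
take C (34 @ 297); take F (28 @ 233); take D (19 @ 121); take G (32 @ 140); take E (13 @ 32); take 7/31 of A → 16.71. Capacity used 133/133.
Total value = 839.71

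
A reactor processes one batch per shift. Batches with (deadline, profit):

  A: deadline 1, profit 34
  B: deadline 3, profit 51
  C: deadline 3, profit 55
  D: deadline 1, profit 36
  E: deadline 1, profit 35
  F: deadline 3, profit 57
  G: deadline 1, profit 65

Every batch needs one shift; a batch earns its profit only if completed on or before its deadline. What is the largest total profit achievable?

177

Sort by profit descending; place each in the latest free slot ≤ its deadline.
Profit order: G=65 F=57 C=55 B=51 D=36 E=35 A=34
Assign: G→slot 1, F→slot 3, C→slot 2, B skipped, D skipped, E skipped, A skipped.
Slots: [1:G] [2:C] [3:F]
Profit = 65 + 55 + 57 = 177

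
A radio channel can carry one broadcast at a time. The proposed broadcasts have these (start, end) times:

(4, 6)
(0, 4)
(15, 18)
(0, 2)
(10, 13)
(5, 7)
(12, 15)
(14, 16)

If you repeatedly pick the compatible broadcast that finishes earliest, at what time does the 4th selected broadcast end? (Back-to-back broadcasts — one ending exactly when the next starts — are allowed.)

16

Order by finish time; keep every interval that doesn't clash with the previous kept one.
By end time: (0,2), (0,4), (4,6), (5,7), (10,13), (12,15), (14,16), (15,18).
Pick (0,2); next start ≥ 2 → (4,6); next start ≥ 6 → (10,13); next start ≥ 13 → (14,16).
Selected: (0,2) (4,6) (10,13) (14,16)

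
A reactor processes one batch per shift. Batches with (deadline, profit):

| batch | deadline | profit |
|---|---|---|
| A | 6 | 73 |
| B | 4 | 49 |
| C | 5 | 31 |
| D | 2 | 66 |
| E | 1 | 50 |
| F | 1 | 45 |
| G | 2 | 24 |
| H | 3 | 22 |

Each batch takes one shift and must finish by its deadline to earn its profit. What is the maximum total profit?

291

Take jobs in profit order; each goes to the latest open slot no later than its deadline.
By profit: A(d6,73), D(d2,66), E(d1,50), B(d4,49), F(d1,45), C(d5,31), G(d2,24), H(d3,22)
A→slot 6; D→slot 2; E→slot 1; B→slot 4; F skipped; C→slot 5; G skipped; H→slot 3.
Profit = 50 + 66 + 22 + 49 + 31 + 73 = 291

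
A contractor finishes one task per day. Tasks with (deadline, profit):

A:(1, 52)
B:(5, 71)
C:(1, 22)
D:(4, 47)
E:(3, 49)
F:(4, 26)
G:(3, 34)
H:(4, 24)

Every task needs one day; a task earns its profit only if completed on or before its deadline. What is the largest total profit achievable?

253

Sort by profit descending; place each in the latest free slot ≤ its deadline.
Profit order: B=71 A=52 E=49 D=47 G=34 F=26 H=24 C=22
Assign: B→slot 5, A→slot 1, E→slot 3, D→slot 4, G→slot 2, F skipped, H skipped, C skipped.
Slots: [1:A] [2:G] [3:E] [4:D] [5:B]
Profit = 52 + 34 + 49 + 47 + 71 = 253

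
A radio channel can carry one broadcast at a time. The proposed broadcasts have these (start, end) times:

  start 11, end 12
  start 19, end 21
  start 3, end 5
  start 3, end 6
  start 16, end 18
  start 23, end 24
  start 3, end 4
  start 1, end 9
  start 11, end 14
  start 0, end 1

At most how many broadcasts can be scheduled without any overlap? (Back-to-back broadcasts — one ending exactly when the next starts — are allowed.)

6

Order by finish time; keep every interval that doesn't clash with the previous kept one.
Sorted by end: (0,1)  (3,4)  (3,5)  (3,6)  (1,9)  (11,12)  (11,14)  (16,18)  (19,21)  (23,24)
take (0,1); take (3,4); take (11,12); skip (11,14); take (16,18); take (19,21); take (23,24).
Selected 6 broadcasts.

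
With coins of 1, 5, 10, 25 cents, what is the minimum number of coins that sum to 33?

33 − 1×25→8 − 1×5→3 − 3×1→0
Total coins = 1 + 1 + 3 = 5

5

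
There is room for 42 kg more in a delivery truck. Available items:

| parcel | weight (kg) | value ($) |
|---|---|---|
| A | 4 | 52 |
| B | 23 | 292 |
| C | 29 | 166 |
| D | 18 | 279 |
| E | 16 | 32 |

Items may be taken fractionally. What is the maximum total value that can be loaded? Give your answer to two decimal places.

Sort by value per unit weight and fill in that order.
Order: D (279/18=15.50) > A (52/4=13.00) > B (292/23=12.70) > C (166/29=5.72) > E (32/16=2.00)
Fill: take D (18 @ 279) → take A (4 @ 52) → take 20/23 of B → 253.91; 42/42 used.
Total value = 584.91

584.91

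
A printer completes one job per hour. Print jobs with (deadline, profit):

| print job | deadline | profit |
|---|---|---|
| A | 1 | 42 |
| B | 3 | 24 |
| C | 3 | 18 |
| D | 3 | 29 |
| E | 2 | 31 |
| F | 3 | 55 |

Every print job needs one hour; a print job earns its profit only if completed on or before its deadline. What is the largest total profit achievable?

128

Take jobs in profit order; each goes to the latest open slot no later than its deadline.
By profit: F(d3,55), A(d1,42), E(d2,31), D(d3,29), B(d3,24), C(d3,18)
F→slot 3; A→slot 1; E→slot 2; D skipped; B skipped; C skipped.
Profit = 42 + 31 + 55 = 128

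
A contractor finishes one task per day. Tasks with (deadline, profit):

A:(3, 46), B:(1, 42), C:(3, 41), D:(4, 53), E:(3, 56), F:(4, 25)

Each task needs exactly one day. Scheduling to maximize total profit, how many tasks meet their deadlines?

4

Take jobs in profit order; each goes to the latest open slot no later than its deadline.
Profit order: E=56 D=53 A=46 B=42 C=41 F=25
Assign: E→slot 3, D→slot 4, A→slot 2, B→slot 1, C skipped, F skipped.
Slots: [1:B] [2:A] [3:E] [4:D]
4 of 6 scheduled.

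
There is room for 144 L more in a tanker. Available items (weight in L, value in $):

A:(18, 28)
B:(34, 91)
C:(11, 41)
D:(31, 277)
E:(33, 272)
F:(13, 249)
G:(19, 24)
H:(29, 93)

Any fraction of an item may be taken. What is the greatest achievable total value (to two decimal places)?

1004.26

Sort by value per unit weight and fill in that order.
Order: F (249/13=19.15) > D (277/31=8.94) > E (272/33=8.24) > C (41/11=3.73) > H (93/29=3.21) > B (91/34=2.68) > A (28/18=1.56) > G (24/19=1.26)
Fill: take F (13 @ 249) → take D (31 @ 277) → take E (33 @ 272) → take C (11 @ 41) → take H (29 @ 93) → take 27/34 of B → 72.26; 144/144 used.
Total value = 1004.26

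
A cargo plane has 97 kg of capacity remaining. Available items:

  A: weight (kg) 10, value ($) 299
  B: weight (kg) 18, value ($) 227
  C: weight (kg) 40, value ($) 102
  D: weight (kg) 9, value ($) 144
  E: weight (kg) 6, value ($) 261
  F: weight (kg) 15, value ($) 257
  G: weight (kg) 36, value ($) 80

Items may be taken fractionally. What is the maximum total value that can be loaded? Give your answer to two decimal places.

1287.45

Greedy by value/weight ratio, highest first.
Order: E (261/6=43.50) > A (299/10=29.90) > F (257/15=17.13) > D (144/9=16.00) > B (227/18=12.61) > C (102/40=2.55) > G (80/36=2.22)
Fill: take E (6 @ 261) → take A (10 @ 299) → take F (15 @ 257) → take D (9 @ 144) → take B (18 @ 227) → take 39/40 of C → 99.45; 97/97 used.
Total value = 1287.45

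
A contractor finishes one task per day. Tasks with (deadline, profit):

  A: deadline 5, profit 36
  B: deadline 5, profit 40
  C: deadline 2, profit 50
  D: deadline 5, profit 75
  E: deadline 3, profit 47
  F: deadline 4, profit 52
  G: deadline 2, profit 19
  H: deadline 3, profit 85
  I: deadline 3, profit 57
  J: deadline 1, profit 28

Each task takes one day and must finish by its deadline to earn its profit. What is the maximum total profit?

By profit: H(d3,85), D(d5,75), I(d3,57), F(d4,52), C(d2,50), E(d3,47), B(d5,40), A(d5,36), J(d1,28), G(d2,19)
H→slot 3; D→slot 5; I→slot 2; F→slot 4; C→slot 1; E skipped; B skipped; A skipped; J skipped; G skipped.
Profit = 50 + 57 + 85 + 52 + 75 = 319

319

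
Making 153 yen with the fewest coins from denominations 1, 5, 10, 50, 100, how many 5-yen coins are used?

0

Use the largest denomination that fits, subtract, and repeat.
153 − 1×100→53 − 1×50→3 − 3×1→0
Count of 5: 0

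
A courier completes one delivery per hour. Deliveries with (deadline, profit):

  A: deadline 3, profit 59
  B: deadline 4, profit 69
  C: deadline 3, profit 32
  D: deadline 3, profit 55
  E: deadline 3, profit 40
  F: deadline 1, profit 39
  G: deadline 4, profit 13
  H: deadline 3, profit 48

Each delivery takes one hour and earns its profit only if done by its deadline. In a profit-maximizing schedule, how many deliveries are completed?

4

Sort by profit descending; place each in the latest free slot ≤ its deadline.
Profit order: B=69 A=59 D=55 H=48 E=40 F=39 C=32 G=13
Assign: B→slot 4, A→slot 3, D→slot 2, H→slot 1, E skipped, F skipped, C skipped, G skipped.
Slots: [1:H] [2:D] [3:A] [4:B]
4 of 8 scheduled.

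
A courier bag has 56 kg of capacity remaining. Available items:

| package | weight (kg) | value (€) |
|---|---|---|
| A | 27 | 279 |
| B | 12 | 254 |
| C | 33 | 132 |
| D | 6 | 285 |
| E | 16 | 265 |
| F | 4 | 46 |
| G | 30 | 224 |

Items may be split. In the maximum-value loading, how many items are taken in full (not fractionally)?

4

Greedy by value/weight ratio, highest first.
Order: D (285/6=47.50) > B (254/12=21.17) > E (265/16=16.56) > F (46/4=11.50) > A (279/27=10.33) > G (224/30=7.47) > C (132/33=4.00)
Fill: take D (6 @ 285) → take B (12 @ 254) → take E (16 @ 265) → take F (4 @ 46) → take 18/27 of A → 186.00; 56/56 used.
4 item(s) taken whole; one partial (take 18/27 of A).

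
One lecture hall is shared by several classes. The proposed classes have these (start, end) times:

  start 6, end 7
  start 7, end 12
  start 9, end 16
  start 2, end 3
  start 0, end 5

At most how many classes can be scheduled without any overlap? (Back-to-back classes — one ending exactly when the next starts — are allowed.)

Sorted by end: (2,3)  (0,5)  (6,7)  (7,12)  (9,16)
take (2,3); take (6,7); take (7,12).
Selected 3 classes.

3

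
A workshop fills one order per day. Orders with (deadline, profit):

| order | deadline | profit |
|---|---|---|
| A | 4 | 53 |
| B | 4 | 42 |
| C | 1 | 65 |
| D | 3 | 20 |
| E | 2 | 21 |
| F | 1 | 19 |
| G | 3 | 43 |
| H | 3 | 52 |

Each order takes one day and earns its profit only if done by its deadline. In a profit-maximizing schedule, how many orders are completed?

Profit order: C=65 A=53 H=52 G=43 B=42 E=21 D=20 F=19
Assign: C→slot 1, A→slot 4, H→slot 3, G→slot 2, B skipped, E skipped, D skipped, F skipped.
Slots: [1:C] [2:G] [3:H] [4:A]
4 of 8 scheduled.

4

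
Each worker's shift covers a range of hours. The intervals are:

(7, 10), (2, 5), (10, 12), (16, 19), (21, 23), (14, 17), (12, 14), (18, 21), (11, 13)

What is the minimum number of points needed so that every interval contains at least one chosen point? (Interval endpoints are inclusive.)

5

Process intervals by earliest right end; each time one isn't hit yet, stab at its right endpoint.
By right end: [2,5]  [7,10]  [10,12]  [11,13]  [12,14]  [14,17]  [16,19]  [18,21]  [21,23]
[2,5] uncovered → point at 5; [7,10] uncovered → point at 10; [11,13] uncovered → point at 13; [14,17] uncovered → point at 17; [18,21] uncovered → point at 21.
Points: 5, 10, 13, 17, 21 (5 total).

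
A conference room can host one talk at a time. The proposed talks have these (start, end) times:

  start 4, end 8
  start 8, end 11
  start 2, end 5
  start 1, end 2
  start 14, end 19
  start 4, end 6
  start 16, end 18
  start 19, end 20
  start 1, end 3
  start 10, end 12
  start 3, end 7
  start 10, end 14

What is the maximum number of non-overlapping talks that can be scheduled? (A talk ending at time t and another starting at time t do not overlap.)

5

Sorted by end: (1,2)  (1,3)  (2,5)  (4,6)  (3,7)  (4,8)  (8,11)  (10,12)  (10,14)  (16,18)  (14,19)  (19,20)
take (1,2); take (2,5); skip (3,7); take (8,11); take (16,18); skip (14,19); take (19,20).
Selected 5 talks.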